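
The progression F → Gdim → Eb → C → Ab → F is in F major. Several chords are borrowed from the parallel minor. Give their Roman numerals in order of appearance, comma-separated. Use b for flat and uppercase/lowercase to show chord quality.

ii°, bVII, bIII

In F major the diatonic chords are F, Gm, Am, Bb, C, Dm, Edim. F and C are both diatonic. Gdim (G–Bb–Db) doesn't fit — on degree 2 F major would have Gm (ii). Gdim is the degree-2 chord of F minor, so it is the borrowed ii°. Eb (Eb–G–Bb) is not: scale degree 7 in F major carries Edim (vii°). In F minor the chord on that degree is Eb, so here it functions as bVII, borrowed from the parallel minor. But Ab (Ab–C–Eb) is foreign: the diatonic iii on degree 3 is Am, whereas Ab comes from F minor. It is labeled bIII.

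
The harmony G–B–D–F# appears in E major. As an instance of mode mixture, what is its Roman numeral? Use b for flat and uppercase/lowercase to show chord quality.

In E major scale degree 3 is G#; G is its lowered form, from E minor. The diatonic chord on degree 3 would be G#m (iii), but G–B–D–F# is the major-seventh chord from E minor. As a borrowed chord it is labeled bIIImaj7.

bIIImaj7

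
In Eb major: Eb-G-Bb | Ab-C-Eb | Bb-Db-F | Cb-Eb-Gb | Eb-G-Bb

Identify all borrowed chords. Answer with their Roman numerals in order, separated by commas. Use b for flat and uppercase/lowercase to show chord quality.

In Eb major the diatonic chords are Eb, Fm, Gm, Ab, Bb, Cm, Ddim. Eb–G–Bb = Eb and Ab–C–Eb = Ab are both diatonic. But Bb–Db–F is foreign: the diatonic V on degree 5 is Bb, whereas Bbm comes from Eb minor. It is labeled v. But Cb–Eb–Gb is foreign: the diatonic vi on degree 6 is Cm, whereas Cb comes from Eb minor. It is labeled bVI.

v, bVI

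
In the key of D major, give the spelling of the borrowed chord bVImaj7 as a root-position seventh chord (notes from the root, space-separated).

Bb D F A

The root of bVImaj7 is the lowered 6th degree: B becomes Bb. Building the major-seventh chord from the parallel minor on Bb: Bb–D–F–A.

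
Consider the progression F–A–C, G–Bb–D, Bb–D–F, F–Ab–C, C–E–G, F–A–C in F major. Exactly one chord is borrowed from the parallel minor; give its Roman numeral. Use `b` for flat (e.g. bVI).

i

In F major the diatonic chords are F, Gm, Am, Bb, C, Dm, Edim. Of the given chords, F–A–C = F, G–Bb–D = Gm, Bb–D–F = Bb and C–E–G = C are diatonic. F–Ab–C doesn't fit — on degree 1 F major would have F (I). Fm is the degree-1 chord of F minor, so it is the borrowed i.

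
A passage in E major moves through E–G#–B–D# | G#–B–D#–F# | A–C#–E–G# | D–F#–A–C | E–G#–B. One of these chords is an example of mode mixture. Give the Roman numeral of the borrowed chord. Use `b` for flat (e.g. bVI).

bVII7

The diatonic triads in E major are E, F#m, G#m, A, B, C#m, D#dim. E–G#–B–D# = Emaj7, G#–B–D#–F# = G#m7, A–C#–E–G# = Amaj7 and E–G#–B = E all belong to that set. D–F#–A–C doesn't fit — on degree 7 E major would have D#dim (vii°). D7 is the degree-7 chord of E minor, so it is the borrowed bVII7.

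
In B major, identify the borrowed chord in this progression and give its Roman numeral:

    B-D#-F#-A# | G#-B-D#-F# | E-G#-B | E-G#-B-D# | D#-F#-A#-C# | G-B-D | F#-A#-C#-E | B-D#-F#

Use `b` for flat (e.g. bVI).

bVI

B major has the diatonic set B, C#m, D#m, E, F#, G#m, A#dim. B–D#–F#–A# = Bmaj7, G#–B–D#–F# = G#m7, E–G#–B = E, E–G#–B–D# = Emaj7, D#–F#–A#–C# = D#m7, F#–A#–C#–E = F#7 and B–D#–F# = B are all diatonic. G–B–D is not: scale degree 6 in B major carries G#m (vi). In B minor the chord on that degree is G, so here it functions as bVI, borrowed from the parallel minor.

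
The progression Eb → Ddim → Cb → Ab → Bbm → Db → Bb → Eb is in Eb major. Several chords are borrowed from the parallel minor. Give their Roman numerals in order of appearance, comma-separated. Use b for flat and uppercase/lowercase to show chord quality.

bVI, v, bVII

In Eb major the diatonic chords are Eb, Fm, Gm, Ab, Bb, Cm, Ddim. Eb, Ddim, Ab and Bb are all diatonic. Cb (Cb–Eb–Gb) doesn't fit — on degree 6 Eb major would have Cm (vi). Cb is the degree-6 chord of Eb minor, so it is the borrowed bVI. Bbm (Bb–Db–F) doesn't fit — on degree 5 Eb major would have Bb (V). Bbm is the degree-5 chord of Eb minor, so it is the borrowed v. Db (Db–F–Ab) doesn't fit — on degree 7 Eb major would have Ddim (vii°). Db is the degree-7 chord of Eb minor, so it is the borrowed bVII.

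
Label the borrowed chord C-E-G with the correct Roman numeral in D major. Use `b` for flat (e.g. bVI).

C is the lowered form of scale degree 7 in D major (the diatonic degree 7 is C#). The diatonic chord on degree 7 would be C#dim (vii°), but C–E–G is the major chord from D minor. As a borrowed chord it is labeled bVII.

bVII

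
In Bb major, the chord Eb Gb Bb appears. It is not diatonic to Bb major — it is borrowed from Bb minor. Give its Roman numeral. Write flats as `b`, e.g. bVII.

iv

Eb is scale degree 4 in Bb major. Eb–Gb–Bb is a minor chord — the form found in Bb minor, not the diatonic IV (Eb). Borrowed into Bb major it is written iv.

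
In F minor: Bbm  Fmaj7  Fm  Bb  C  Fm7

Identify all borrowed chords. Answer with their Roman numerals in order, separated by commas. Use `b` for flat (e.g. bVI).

Imaj7, IV

F minor has the diatonic set Fm, Gdim, Ab, Bbm, C, Db, Eb (with V from harmonic minor). Bbm, Fm, C and Fm7 all belong to that set. But Fmaj7 (F–A–C–E) is foreign: the diatonic i on degree 1 is Fm, whereas Fmaj7 comes from F major. It is labeled Imaj7. Bb (Bb–D–F) is not: scale degree 4 in F minor carries Bbm (iv). In F major the chord on that degree is Bb, so here it functions as IV, borrowed from the parallel major.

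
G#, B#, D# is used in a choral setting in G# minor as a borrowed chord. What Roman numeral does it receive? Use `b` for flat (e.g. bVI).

G# is scale degree 1 in G# minor. Diatonically G# minor has G#m (i) on that degree; G#–B#–D# is instead the major chord native to G# major, so it takes the label I.

I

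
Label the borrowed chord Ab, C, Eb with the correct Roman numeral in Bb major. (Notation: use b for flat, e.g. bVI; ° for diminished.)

In Bb major scale degree 7 is A; Ab is its lowered form, from Bb minor. The diatonic chord on degree 7 would be Adim (vii°), but Ab–C–Eb is the major chord from Bb minor. As a borrowed chord it is labeled bVII.

bVII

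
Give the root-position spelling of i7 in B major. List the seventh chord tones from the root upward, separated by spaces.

i7 is built on scale degree 1, which is B in both B major and its parallel. In B minor the chord on B is B–D–F#–A.

B D F# A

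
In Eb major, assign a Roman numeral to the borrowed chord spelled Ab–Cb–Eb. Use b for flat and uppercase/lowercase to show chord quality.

iv

The root Ab is the diatonic 4th degree of Eb major; the borrowing shows in the chord quality. Diatonically Eb major has Ab (IV) on that degree; Ab–Cb–Eb is instead the minor chord native to Eb minor, so it takes the label iv.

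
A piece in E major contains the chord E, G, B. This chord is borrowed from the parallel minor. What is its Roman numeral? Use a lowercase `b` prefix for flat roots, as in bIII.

E is scale degree 1 in E major. The diatonic chord on degree 1 would be E (I), but E–G–B is the minor chord from E minor. As a borrowed chord it is labeled i.

i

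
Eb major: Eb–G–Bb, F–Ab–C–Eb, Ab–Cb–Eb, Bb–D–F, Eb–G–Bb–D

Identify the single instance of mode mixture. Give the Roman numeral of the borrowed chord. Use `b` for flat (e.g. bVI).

Eb major has the diatonic set Eb, Fm, Gm, Ab, Bb, Cm, Ddim. Of the given chords, Eb–G–Bb = Eb, F–Ab–C–Eb = Fm7, Bb–D–F = Bb and Eb–G–Bb–D = Ebmaj7 are diatonic. Ab–Cb–Eb doesn't fit — on degree 4 Eb major would have Ab (IV). Abm is the degree-4 chord of Eb minor, so it is the borrowed iv.

iv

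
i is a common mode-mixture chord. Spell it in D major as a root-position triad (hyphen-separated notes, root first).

D-F-A

The root, D, is scale degree 1 — the same note in D major and D minor; only the chord quality changes. In D minor the chord on D is D–F–A.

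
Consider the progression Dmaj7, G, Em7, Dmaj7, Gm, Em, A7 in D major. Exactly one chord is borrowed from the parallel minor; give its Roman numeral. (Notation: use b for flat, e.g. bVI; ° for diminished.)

In D major the diatonic chords are D, Em, F#m, G, A, Bm, C#dim. Dmaj7, G, Em7, Em and A7 all belong to that set. But Gm (G–Bb–D) is foreign: the diatonic IV on degree 4 is G, whereas Gm comes from D minor. It is labeled iv.

iv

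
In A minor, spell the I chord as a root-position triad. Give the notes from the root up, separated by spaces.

A C# E

The root, A, is scale degree 1 — the same note in A minor and A major; only the chord quality changes. In A major the chord on A is A–C#–E.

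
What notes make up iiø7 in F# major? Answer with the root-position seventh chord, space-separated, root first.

G# B D F#

The root, G#, is scale degree 2 — the same note in F# major and F# minor; only the chord quality changes. In F# minor the chord on G# is G#–B–D–F#.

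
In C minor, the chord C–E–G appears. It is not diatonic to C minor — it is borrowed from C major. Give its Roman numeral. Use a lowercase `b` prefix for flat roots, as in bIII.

I

The root C is the diatonic 1st degree of C minor; the borrowing shows in the chord quality. Diatonically C minor has Cm (i) on that degree; C–E–G is instead the major chord native to C major, so it takes the label I.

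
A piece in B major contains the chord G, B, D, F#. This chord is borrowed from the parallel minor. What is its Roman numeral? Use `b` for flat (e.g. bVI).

In B major scale degree 6 is G#; G is its lowered form, from B minor. Diatonically B major has G#m (vi) on that degree; G–B–D–F# is instead the major-seventh chord native to B minor, so it takes the label bVImaj7.

bVImaj7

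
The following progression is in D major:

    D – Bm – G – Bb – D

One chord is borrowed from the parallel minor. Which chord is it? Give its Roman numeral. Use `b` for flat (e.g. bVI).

bVI

In D major the diatonic chords are D, Em, F#m, G, A, Bm, C#dim. Of the given chords, D, Bm and G are diatonic. Bb (Bb–D–F) doesn't fit — on degree 6 D major would have Bm (vi). Bb is the degree-6 chord of D minor, so it is the borrowed bVI.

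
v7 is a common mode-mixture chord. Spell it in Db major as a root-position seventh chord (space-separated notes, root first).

Ab Cb Eb Gb

The root, Ab, is scale degree 5 — the same note in Db major and Db minor; only the chord quality changes. In Db minor the chord on Ab is Ab–Cb–Eb–Gb.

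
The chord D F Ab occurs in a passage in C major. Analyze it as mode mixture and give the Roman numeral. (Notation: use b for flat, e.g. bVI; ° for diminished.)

The root D is the diatonic 2nd degree of C major; the borrowing shows in the chord quality. D–F–Ab is a diminished chord — the form found in C minor, not the diatonic ii (Dm). Borrowed into C major it is written ii°.

ii°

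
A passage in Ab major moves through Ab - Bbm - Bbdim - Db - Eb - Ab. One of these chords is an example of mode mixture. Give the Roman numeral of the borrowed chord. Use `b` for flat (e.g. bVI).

The diatonic triads in Ab major are Ab, Bbm, Cm, Db, Eb, Fm, Gdim. Of the given chords, Ab, Bbm, Db and Eb are diatonic. Bbdim (Bb–Db–Fb) doesn't fit — on degree 2 Ab major would have Bbm (ii). Bbdim is the degree-2 chord of Ab minor, so it is the borrowed ii°.

ii°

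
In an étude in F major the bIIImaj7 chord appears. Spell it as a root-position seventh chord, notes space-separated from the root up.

bIIImaj7 is built on the lowered scale degree 3. In F major degree 3 is A; lowered it becomes Ab. In F minor the chord on Ab is Ab–C–Eb–G.

Ab C Eb G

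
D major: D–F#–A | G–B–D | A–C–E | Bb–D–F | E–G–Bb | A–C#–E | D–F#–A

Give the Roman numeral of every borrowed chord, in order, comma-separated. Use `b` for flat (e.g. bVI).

v, bVI, ii°

In D major the diatonic chords are D, Em, F#m, G, A, Bm, C#dim. D–F#–A = D, G–B–D = G and A–C#–E = A are all diatonic. But A–C–E is foreign: the diatonic V on degree 5 is A, whereas Am comes from D minor. It is labeled v. Bb–D–F doesn't fit — on degree 6 D major would have Bm (vi). Bb is the degree-6 chord of D minor, so it is the borrowed bVI. E–G–Bb is not: scale degree 2 in D major carries Em (ii). In D minor the chord on that degree is Edim, so here it functions as ii°, borrowed from the parallel minor.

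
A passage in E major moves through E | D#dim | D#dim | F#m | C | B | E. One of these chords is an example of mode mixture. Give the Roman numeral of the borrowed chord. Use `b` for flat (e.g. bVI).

The diatonic triads in E major are E, F#m, G#m, A, B, C#m, D#dim. E, D#dim, F#m and B all belong to that set. C (C–E–G) doesn't fit — on degree 6 E major would have C#m (vi). C is the degree-6 chord of E minor, so it is the borrowed bVI.

bVI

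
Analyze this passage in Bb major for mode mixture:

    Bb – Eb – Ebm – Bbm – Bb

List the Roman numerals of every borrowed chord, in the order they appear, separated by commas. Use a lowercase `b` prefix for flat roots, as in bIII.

iv, i

The diatonic triads in Bb major are Bb, Cm, Dm, Eb, F, Gm, Adim. Bb and Eb are both diatonic. But Ebm (Eb–Gb–Bb) is foreign: the diatonic IV on degree 4 is Eb, whereas Ebm comes from Bb minor. It is labeled iv. Bbm (Bb–Db–F) is not: scale degree 1 in Bb major carries Bb (I). In Bb minor the chord on that degree is Bbm, so here it functions as i, borrowed from the parallel minor.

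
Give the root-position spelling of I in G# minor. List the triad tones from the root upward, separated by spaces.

G# B# D#

The root, G#, is scale degree 1 — the same note in G# minor and G# major; only the chord quality changes. Stacking thirds in G# major on G# gives G#–B#–D#.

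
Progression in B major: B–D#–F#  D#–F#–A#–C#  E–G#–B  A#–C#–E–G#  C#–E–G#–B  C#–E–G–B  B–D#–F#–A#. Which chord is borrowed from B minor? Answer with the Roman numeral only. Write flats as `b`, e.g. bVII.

In B major the diatonic chords are B, C#m, D#m, E, F#, G#m, A#dim. Of the given chords, B–D#–F# = B, D#–F#–A#–C# = D#m7, E–G#–B = E, A#–C#–E–G# = A#m7b5, C#–E–G#–B = C#m7 and B–D#–F#–A# = Bmaj7 are diatonic. But C#–E–G–B is foreign: the diatonic ii on degree 2 is C#m, whereas C#m7b5 comes from B minor. It is labeled iiø7.

iiø7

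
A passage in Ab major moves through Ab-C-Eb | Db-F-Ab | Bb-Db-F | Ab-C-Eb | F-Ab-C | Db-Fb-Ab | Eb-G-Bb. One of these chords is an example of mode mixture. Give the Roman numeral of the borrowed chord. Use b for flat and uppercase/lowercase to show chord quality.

iv

In Ab major the diatonic chords are Ab, Bbm, Cm, Db, Eb, Fm, Gdim. Of the given chords, Ab–C–Eb = Ab, Db–F–Ab = Db, Bb–Db–F = Bbm, F–Ab–C = Fm and Eb–G–Bb = Eb are diatonic. Db–Fb–Ab is not: scale degree 4 in Ab major carries Db (IV). In Ab minor the chord on that degree is Dbm, so here it functions as iv, borrowed from the parallel minor.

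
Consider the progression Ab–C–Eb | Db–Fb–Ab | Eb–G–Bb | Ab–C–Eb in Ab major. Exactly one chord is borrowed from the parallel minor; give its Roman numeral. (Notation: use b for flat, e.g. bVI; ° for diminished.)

The diatonic triads in Ab major are Ab, Bbm, Cm, Db, Eb, Fm, Gdim. Ab–C–Eb = Ab and Eb–G–Bb = Eb both belong to that set. Db–Fb–Ab doesn't fit — on degree 4 Ab major would have Db (IV). Dbm is the degree-4 chord of Ab minor, so it is the borrowed iv.

iv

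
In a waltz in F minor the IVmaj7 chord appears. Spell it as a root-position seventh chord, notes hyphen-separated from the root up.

The root, Bb, is scale degree 4 — the same note in F minor and F major; only the chord quality changes. Stacking thirds in F major on Bb gives Bb–D–F–A.

Bb-D-F-A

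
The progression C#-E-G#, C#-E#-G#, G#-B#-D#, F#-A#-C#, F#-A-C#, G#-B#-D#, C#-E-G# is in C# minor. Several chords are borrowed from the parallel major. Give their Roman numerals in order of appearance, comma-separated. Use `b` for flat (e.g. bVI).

C# minor has the diatonic set C#m, D#dim, E, F#m, G#, A, B (with V from harmonic minor). Of the given chords, C#–E–G# = C#m, G#–B#–D# = G# and F#–A–C# = F#m are diatonic. But C#–E#–G# is foreign: the diatonic i on degree 1 is C#m, whereas C# comes from C# major. It is labeled I. F#–A#–C# is not: scale degree 4 in C# minor carries F#m (iv). In C# major the chord on that degree is F#, so here it functions as IV, borrowed from the parallel major.

I, IV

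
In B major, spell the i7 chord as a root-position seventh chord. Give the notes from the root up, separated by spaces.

i7 is built on scale degree 1, which is B in both B major and its parallel. In B minor the chord on B is B–D–F#–A.

B D F# A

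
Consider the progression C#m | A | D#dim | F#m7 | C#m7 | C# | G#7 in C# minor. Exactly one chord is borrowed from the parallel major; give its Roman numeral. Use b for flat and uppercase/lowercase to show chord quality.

I

In C# minor (with V from harmonic minor) the diatonic chords are C#m, D#dim, E, F#m, G#, A, B. C#m, A, D#dim, F#m7, C#m7 and G#7 all belong to that set. C# (C#–E#–G#) is not: scale degree 1 in C# minor carries C#m (i). In C# major the chord on that degree is C#, so here it functions as I, borrowed from the parallel major.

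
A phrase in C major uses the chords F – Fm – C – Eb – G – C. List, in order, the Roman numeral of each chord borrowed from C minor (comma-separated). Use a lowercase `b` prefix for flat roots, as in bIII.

The diatonic triads in C major are C, Dm, Em, F, G, Am, Bdim. F, C and G all belong to that set. Fm (F–Ab–C) is not: scale degree 4 in C major carries F (IV). In C minor the chord on that degree is Fm, so here it functions as iv, borrowed from the parallel minor. Eb (Eb–G–Bb) is not: scale degree 3 in C major carries Em (iii). In C minor the chord on that degree is Eb, so here it functions as bIII, borrowed from the parallel minor.

iv, bIII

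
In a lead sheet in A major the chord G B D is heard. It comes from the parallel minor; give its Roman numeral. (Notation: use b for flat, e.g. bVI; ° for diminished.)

bVII

In A major scale degree 7 is G#; G is its lowered form, from A minor. G–B–D is a major chord — the form found in A minor, not the diatonic vii° (G#dim). Borrowed into A major it is written bVII.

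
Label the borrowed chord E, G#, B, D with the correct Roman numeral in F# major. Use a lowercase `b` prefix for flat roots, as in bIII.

The root E is the lowered 7th scale degree — diatonically F# major has E# there. Diatonically F# major has E#dim (vii°) on that degree; E–G#–B–D is instead the dominant-seventh chord native to F# minor, so it takes the label bVII7.

bVII7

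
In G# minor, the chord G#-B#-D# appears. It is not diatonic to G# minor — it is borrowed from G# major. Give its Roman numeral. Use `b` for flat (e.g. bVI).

I

The root G# is the diatonic 1st degree of G# minor; the borrowing shows in the chord quality. Diatonically G# minor has G#m (i) on that degree; G#–B#–D# is instead the major chord native to G# major, so it takes the label I.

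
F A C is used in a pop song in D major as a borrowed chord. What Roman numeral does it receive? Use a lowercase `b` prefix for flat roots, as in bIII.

bIII

In D major scale degree 3 is F#; F is its lowered form, from D minor. Diatonically D major has F#m (iii) on that degree; F–A–C is instead the major chord native to D minor, so it takes the label bIII.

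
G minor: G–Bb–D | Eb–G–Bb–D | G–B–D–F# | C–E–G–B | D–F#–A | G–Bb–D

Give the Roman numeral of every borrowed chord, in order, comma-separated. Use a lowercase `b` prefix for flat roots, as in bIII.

Imaj7, IVmaj7

In G minor (with V from harmonic minor) the diatonic chords are Gm, Adim, Bb, Cm, D, Eb, F. Of the given chords, G–Bb–D = Gm, Eb–G–Bb–D = Ebmaj7 and D–F#–A = D are diatonic. G–B–D–F# is not: scale degree 1 in G minor carries Gm (i). In G major the chord on that degree is Gmaj7, so here it functions as Imaj7, borrowed from the parallel major. But C–E–G–B is foreign: the diatonic iv on degree 4 is Cm, whereas Cmaj7 comes from G major. It is labeled IVmaj7.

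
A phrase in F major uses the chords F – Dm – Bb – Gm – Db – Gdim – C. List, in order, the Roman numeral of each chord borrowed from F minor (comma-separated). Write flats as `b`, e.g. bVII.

bVI, ii°

The diatonic triads in F major are F, Gm, Am, Bb, C, Dm, Edim. F, Dm, Bb, Gm and C are all diatonic. But Db (Db–F–Ab) is foreign: the diatonic vi on degree 6 is Dm, whereas Db comes from F minor. It is labeled bVI. But Gdim (G–Bb–Db) is foreign: the diatonic ii on degree 2 is Gm, whereas Gdim comes from F minor. It is labeled ii°.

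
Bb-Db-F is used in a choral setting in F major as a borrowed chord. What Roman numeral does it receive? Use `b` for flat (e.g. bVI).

Bb is scale degree 4 in F major. The diatonic chord on degree 4 would be Bb (IV), but Bb–Db–F is the minor chord from F minor. As a borrowed chord it is labeled iv.

iv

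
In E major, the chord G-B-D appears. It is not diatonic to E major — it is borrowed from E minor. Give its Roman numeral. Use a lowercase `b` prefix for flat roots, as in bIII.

The root G is the lowered 3rd scale degree — diatonically E major has G# there. G–B–D is a major chord — the form found in E minor, not the diatonic iii (G#m). Borrowed into E major it is written bIII.

bIII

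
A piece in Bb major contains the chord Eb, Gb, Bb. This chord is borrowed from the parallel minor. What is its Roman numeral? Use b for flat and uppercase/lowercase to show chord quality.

Eb is scale degree 4 in Bb major. The diatonic chord on degree 4 would be Eb (IV), but Eb–Gb–Bb is the minor chord from Bb minor. As a borrowed chord it is labeled iv.

iv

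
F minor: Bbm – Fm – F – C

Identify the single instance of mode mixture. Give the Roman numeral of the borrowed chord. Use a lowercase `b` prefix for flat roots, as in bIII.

In F minor (with V from harmonic minor) the diatonic chords are Fm, Gdim, Ab, Bbm, C, Db, Eb. Bbm, Fm and C all belong to that set. F (F–A–C) is not: scale degree 1 in F minor carries Fm (i). In F major the chord on that degree is F, so here it functions as I, borrowed from the parallel major.

I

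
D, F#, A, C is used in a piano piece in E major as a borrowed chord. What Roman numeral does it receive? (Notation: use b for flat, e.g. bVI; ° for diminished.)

bVII7

In E major scale degree 7 is D#; D is its lowered form, from E minor. D–F#–A–C is a dominant-seventh chord — the form found in E minor, not the diatonic vii° (D#dim). Borrowed into E major it is written bVII7.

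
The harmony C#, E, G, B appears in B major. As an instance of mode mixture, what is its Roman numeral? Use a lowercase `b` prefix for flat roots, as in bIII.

iiø7

The root C# is the diatonic 2nd degree of B major; the borrowing shows in the chord quality. Diatonically B major has C#m (ii) on that degree; C#–E–G–B is instead the half-diminished-seventh chord native to B minor, so it takes the label iiø7.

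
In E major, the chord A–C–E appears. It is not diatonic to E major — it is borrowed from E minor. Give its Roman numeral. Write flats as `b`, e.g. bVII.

A is scale degree 4 in E major. A–C–E is a minor chord — the form found in E minor, not the diatonic IV (A). Borrowed into E major it is written iv.

iv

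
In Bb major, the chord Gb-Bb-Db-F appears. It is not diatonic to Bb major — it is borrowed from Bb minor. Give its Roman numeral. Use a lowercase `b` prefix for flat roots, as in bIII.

The root Gb is the lowered 6th scale degree — diatonically Bb major has G there. Gb–Bb–Db–F is a major-seventh chord — the form found in Bb minor, not the diatonic vi (Gm). Borrowed into Bb major it is written bVImaj7.

bVImaj7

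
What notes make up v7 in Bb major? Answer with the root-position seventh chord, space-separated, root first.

F Ab C Eb

v7 is built on scale degree 5, which is F in both Bb major and its parallel. Stacking thirds in Bb minor on F gives F–Ab–C–Eb.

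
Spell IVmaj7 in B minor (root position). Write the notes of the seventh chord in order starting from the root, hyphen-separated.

IVmaj7 is built on scale degree 4, which is E in both B minor and its parallel. Building the major-seventh chord from the parallel major on E: E–G#–B–D#.

E-G#-B-D#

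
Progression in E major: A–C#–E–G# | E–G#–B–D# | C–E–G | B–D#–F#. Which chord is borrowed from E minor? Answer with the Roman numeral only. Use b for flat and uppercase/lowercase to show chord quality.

bVI

E major has the diatonic set E, F#m, G#m, A, B, C#m, D#dim. Of the given chords, A–C#–E–G# = Amaj7, E–G#–B–D# = Emaj7 and B–D#–F# = B are diatonic. C–E–G is not: scale degree 6 in E major carries C#m (vi). In E minor the chord on that degree is C, so here it functions as bVI, borrowed from the parallel minor.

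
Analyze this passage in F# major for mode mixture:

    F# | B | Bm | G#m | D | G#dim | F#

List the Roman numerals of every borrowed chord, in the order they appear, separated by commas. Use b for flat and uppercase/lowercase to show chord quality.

In F# major the diatonic chords are F#, G#m, A#m, B, C#, D#m, E#dim. F#, B and G#m are all diatonic. Bm (B–D–F#) is not: scale degree 4 in F# major carries B (IV). In F# minor the chord on that degree is Bm, so here it functions as iv, borrowed from the parallel minor. D (D–F#–A) is not: scale degree 6 in F# major carries D#m (vi). In F# minor the chord on that degree is D, so here it functions as bVI, borrowed from the parallel minor. But G#dim (G#–B–D) is foreign: the diatonic ii on degree 2 is G#m, whereas G#dim comes from F# minor. It is labeled ii°.

iv, bVI, ii°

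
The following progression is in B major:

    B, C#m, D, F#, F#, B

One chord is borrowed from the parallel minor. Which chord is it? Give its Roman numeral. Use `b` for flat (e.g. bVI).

bIII

In B major the diatonic chords are B, C#m, D#m, E, F#, G#m, A#dim. Of the given chords, B, C#m and F# are diatonic. But D (D–F#–A) is foreign: the diatonic iii on degree 3 is D#m, whereas D comes from B minor. It is labeled bIII.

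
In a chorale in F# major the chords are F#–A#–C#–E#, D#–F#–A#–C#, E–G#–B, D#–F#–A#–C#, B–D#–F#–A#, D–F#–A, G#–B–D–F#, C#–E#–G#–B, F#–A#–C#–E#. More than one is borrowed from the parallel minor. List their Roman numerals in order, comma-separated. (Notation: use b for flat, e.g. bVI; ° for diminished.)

F# major has the diatonic set F#, G#m, A#m, B, C#, D#m, E#dim. F#–A#–C#–E# = F#maj7, D#–F#–A#–C# = D#m7, B–D#–F#–A# = Bmaj7 and C#–E#–G#–B = C#7 are all diatonic. E–G#–B doesn't fit — on degree 7 F# major would have E#dim (vii°). E is the degree-7 chord of F# minor, so it is the borrowed bVII. D–F#–A doesn't fit — on degree 6 F# major would have D#m (vi). D is the degree-6 chord of F# minor, so it is the borrowed bVI. G#–B–D–F# doesn't fit — on degree 2 F# major would have G#m (ii). G#m7b5 is the degree-2 chord of F# minor, so it is the borrowed iiø7.

bVII, bVI, iiø7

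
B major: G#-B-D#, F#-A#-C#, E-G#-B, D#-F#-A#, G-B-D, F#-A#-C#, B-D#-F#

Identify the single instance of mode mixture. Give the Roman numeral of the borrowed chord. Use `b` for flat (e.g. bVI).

bVI

B major has the diatonic set B, C#m, D#m, E, F#, G#m, A#dim. Of the given chords, G#–B–D# = G#m, F#–A#–C# = F#, E–G#–B = E, D#–F#–A# = D#m and B–D#–F# = B are diatonic. G–B–D is not: scale degree 6 in B major carries G#m (vi). In B minor the chord on that degree is G, so here it functions as bVI, borrowed from the parallel minor.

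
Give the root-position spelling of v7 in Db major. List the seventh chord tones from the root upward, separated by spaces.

Ab Cb Eb Gb

v7 is built on scale degree 5, which is Ab in both Db major and its parallel. Stacking thirds in Db minor on Ab gives Ab–Cb–Eb–Gb.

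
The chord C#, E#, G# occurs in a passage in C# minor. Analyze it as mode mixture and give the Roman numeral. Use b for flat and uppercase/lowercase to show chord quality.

C# is scale degree 1 in C# minor. The diatonic chord on degree 1 would be C#m (i), but C#–E#–G# is the major chord from C# major. As a borrowed chord it is labeled I.

I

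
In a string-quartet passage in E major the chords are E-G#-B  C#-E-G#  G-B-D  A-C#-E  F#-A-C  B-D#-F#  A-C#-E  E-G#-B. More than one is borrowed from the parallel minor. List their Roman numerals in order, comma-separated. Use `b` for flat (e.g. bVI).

bIII, ii°

The diatonic triads in E major are E, F#m, G#m, A, B, C#m, D#dim. E–G#–B = E, C#–E–G# = C#m, A–C#–E = A and B–D#–F# = B all belong to that set. But G–B–D is foreign: the diatonic iii on degree 3 is G#m, whereas G comes from E minor. It is labeled bIII. F#–A–C doesn't fit — on degree 2 E major would have F#m (ii). F#dim is the degree-2 chord of E minor, so it is the borrowed ii°.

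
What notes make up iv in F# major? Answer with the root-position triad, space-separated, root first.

The root, B, is scale degree 4 — the same note in F# major and F# minor; only the chord quality changes. Building the minor chord from the parallel minor on B: B–D–F#.

B D F#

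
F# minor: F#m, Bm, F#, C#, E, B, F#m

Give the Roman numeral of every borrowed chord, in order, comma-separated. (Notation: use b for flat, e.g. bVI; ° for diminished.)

I, IV

F# minor has the diatonic set F#m, G#dim, A, Bm, C#, D, E (with V from harmonic minor). F#m, Bm, C# and E all belong to that set. But F# (F#–A#–C#) is foreign: the diatonic i on degree 1 is F#m, whereas F# comes from F# major. It is labeled I. But B (B–D#–F#) is foreign: the diatonic iv on degree 4 is Bm, whereas B comes from F# major. It is labeled IV.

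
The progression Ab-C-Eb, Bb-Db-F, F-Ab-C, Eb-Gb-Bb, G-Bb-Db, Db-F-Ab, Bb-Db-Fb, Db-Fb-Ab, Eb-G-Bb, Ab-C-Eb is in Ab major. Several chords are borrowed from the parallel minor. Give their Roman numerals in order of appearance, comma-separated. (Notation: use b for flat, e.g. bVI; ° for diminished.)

v, ii°, iv

The diatonic triads in Ab major are Ab, Bbm, Cm, Db, Eb, Fm, Gdim. Ab–C–Eb = Ab, Bb–Db–F = Bbm, F–Ab–C = Fm, G–Bb–Db = Gdim, Db–F–Ab = Db and Eb–G–Bb = Eb are all diatonic. But Eb–Gb–Bb is foreign: the diatonic V on degree 5 is Eb, whereas Ebm comes from Ab minor. It is labeled v. Bb–Db–Fb is not: scale degree 2 in Ab major carries Bbm (ii). In Ab minor the chord on that degree is Bbdim, so here it functions as ii°, borrowed from the parallel minor. Db–Fb–Ab doesn't fit — on degree 4 Ab major would have Db (IV). Dbm is the degree-4 chord of Ab minor, so it is the borrowed iv.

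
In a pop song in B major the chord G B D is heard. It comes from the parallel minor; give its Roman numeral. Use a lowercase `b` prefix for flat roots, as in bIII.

bVI

In B major scale degree 6 is G#; G is its lowered form, from B minor. Diatonically B major has G#m (vi) on that degree; G–B–D is instead the major chord native to B minor, so it takes the label bVI.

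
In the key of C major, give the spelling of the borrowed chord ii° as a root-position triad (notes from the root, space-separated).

ii° is built on scale degree 2, which is D in both C major and its parallel. Stacking thirds in C minor on D gives D–F–Ab.

D F Ab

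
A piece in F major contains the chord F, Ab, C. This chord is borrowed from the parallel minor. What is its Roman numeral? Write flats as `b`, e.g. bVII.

F is scale degree 1 in F major. Diatonically F major has F (I) on that degree; F–Ab–C is instead the minor chord native to F minor, so it takes the label i.

i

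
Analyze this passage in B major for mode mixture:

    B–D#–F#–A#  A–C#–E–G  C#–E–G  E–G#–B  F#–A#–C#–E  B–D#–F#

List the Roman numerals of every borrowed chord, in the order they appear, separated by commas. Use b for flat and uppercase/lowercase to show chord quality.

B major has the diatonic set B, C#m, D#m, E, F#, G#m, A#dim. B–D#–F#–A# = Bmaj7, E–G#–B = E, F#–A#–C#–E = F#7 and B–D#–F# = B are all diatonic. A–C#–E–G doesn't fit — on degree 7 B major would have A#dim (vii°). A7 is the degree-7 chord of B minor, so it is the borrowed bVII7. C#–E–G is not: scale degree 2 in B major carries C#m (ii). In B minor the chord on that degree is C#dim, so here it functions as ii°, borrowed from the parallel minor.

bVII7, ii°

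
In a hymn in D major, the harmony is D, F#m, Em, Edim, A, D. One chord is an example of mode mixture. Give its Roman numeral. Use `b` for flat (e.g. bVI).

ii°

In D major the diatonic chords are D, Em, F#m, G, A, Bm, C#dim. D, F#m, Em and A all belong to that set. But Edim (E–G–Bb) is foreign: the diatonic ii on degree 2 is Em, whereas Edim comes from D minor. It is labeled ii°.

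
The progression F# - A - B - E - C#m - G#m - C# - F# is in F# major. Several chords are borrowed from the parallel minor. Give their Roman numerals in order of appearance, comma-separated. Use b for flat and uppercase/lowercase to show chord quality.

F# major has the diatonic set F#, G#m, A#m, B, C#, D#m, E#dim. F#, B, G#m and C# all belong to that set. But A (A–C#–E) is foreign: the diatonic iii on degree 3 is A#m, whereas A comes from F# minor. It is labeled bIII. E (E–G#–B) doesn't fit — on degree 7 F# major would have E#dim (vii°). E is the degree-7 chord of F# minor, so it is the borrowed bVII. But C#m (C#–E–G#) is foreign: the diatonic V on degree 5 is C#, whereas C#m comes from F# minor. It is labeled v.

bIII, bVII, v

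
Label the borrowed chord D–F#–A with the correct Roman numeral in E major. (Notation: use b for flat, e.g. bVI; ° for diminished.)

bVII

D is the lowered form of scale degree 7 in E major (the diatonic degree 7 is D#). Diatonically E major has D#dim (vii°) on that degree; D–F#–A is instead the major chord native to E minor, so it takes the label bVII.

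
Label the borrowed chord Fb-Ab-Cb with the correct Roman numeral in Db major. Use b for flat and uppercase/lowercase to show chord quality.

bIII

The root Fb is the lowered 3rd scale degree — diatonically Db major has F there. The diatonic chord on degree 3 would be Fm (iii), but Fb–Ab–Cb is the major chord from Db minor. As a borrowed chord it is labeled bIII.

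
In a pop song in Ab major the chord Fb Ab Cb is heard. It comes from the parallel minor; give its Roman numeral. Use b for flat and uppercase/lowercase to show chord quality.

The root Fb is the lowered 6th scale degree — diatonically Ab major has F there. The diatonic chord on degree 6 would be Fm (vi), but Fb–Ab–Cb is the major chord from Ab minor. As a borrowed chord it is labeled bVI.

bVI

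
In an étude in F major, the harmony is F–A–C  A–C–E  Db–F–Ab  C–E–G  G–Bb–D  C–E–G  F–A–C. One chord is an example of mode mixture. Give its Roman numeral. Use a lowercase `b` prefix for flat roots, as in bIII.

bVI

The diatonic triads in F major are F, Gm, Am, Bb, C, Dm, Edim. Of the given chords, F–A–C = F, A–C–E = Am, C–E–G = C and G–Bb–D = Gm are diatonic. Db–F–Ab is not: scale degree 6 in F major carries Dm (vi). In F minor the chord on that degree is Db, so here it functions as bVI, borrowed from the parallel minor.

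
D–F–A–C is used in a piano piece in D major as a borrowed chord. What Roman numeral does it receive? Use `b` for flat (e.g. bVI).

D is scale degree 1 in D major. D–F–A–C is a minor-seventh chord — the form found in D minor, not the diatonic I (D). Borrowed into D major it is written i7.

i7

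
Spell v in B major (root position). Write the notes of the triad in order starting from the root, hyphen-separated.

The root, F#, is scale degree 5 — the same note in B major and B minor; only the chord quality changes. Building the minor chord from the parallel minor on F#: F#–A–C#.

F#-A-C#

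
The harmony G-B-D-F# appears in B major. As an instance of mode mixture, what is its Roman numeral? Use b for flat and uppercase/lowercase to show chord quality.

The root G is the lowered 6th scale degree — diatonically B major has G# there. Diatonically B major has G#m (vi) on that degree; G–B–D–F# is instead the major-seventh chord native to B minor, so it takes the label bVImaj7.

bVImaj7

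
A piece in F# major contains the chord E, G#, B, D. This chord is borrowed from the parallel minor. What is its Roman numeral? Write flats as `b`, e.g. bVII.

bVII7

E is the lowered form of scale degree 7 in F# major (the diatonic degree 7 is E#). E–G#–B–D is a dominant-seventh chord — the form found in F# minor, not the diatonic vii° (E#dim). Borrowed into F# major it is written bVII7.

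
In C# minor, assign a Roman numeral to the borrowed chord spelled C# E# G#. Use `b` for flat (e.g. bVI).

C# is scale degree 1 in C# minor. Diatonically C# minor has C#m (i) on that degree; C#–E#–G# is instead the major chord native to C# major, so it takes the label I.

I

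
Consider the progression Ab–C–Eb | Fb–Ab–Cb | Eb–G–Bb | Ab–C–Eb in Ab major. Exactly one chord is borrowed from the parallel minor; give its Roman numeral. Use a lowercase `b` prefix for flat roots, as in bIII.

bVI

The diatonic triads in Ab major are Ab, Bbm, Cm, Db, Eb, Fm, Gdim. Of the given chords, Ab–C–Eb = Ab and Eb–G–Bb = Eb are diatonic. Fb–Ab–Cb is not: scale degree 6 in Ab major carries Fm (vi). In Ab minor the chord on that degree is Fb, so here it functions as bVI, borrowed from the parallel minor.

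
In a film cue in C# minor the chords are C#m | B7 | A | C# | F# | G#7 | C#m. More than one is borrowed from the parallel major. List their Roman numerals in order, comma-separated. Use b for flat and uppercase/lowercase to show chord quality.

The diatonic triads in C# minor (with V from harmonic minor) are C#m, D#dim, E, F#m, G#, A, B. C#m, B7, A and G#7 all belong to that set. C# (C#–E#–G#) doesn't fit — on degree 1 C# minor would have C#m (i). C# is the degree-1 chord of C# major, so it is the borrowed I. F# (F#–A#–C#) is not: scale degree 4 in C# minor carries F#m (iv). In C# major the chord on that degree is F#, so here it functions as IV, borrowed from the parallel major.

I, IV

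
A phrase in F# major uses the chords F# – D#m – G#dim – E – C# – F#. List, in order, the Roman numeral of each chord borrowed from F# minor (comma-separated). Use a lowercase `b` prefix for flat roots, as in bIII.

F# major has the diatonic set F#, G#m, A#m, B, C#, D#m, E#dim. F#, D#m and C# all belong to that set. G#dim (G#–B–D) is not: scale degree 2 in F# major carries G#m (ii). In F# minor the chord on that degree is G#dim, so here it functions as ii°, borrowed from the parallel minor. E (E–G#–B) doesn't fit — on degree 7 F# major would have E#dim (vii°). E is the degree-7 chord of F# minor, so it is the borrowed bVII.

ii°, bVII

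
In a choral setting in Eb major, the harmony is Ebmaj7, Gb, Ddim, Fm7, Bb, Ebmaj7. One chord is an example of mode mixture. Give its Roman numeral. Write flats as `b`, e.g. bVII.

bIII

In Eb major the diatonic chords are Eb, Fm, Gm, Ab, Bb, Cm, Ddim. Ebmaj7, Ddim, Fm7 and Bb are all diatonic. But Gb (Gb–Bb–Db) is foreign: the diatonic iii on degree 3 is Gm, whereas Gb comes from Eb minor. It is labeled bIII.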